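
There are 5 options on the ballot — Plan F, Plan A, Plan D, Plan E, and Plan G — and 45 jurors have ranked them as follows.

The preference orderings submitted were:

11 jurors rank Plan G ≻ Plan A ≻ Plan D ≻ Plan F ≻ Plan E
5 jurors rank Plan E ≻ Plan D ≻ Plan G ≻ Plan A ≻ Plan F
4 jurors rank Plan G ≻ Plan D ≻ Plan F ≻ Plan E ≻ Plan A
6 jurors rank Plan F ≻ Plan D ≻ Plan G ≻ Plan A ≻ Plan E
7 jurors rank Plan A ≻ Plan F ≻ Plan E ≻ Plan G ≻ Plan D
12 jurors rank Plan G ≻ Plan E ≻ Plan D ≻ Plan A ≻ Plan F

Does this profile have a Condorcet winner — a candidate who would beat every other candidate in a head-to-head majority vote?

Yes

Head-to-head results (45 voters total):
Plan F vs Plan A: Plan A wins 35–10.
Plan F vs Plan D: Plan D wins 32–13.
Plan F vs Plan E: Plan F wins 28–17.
Plan F vs Plan G: Plan G wins 32–13.
Plan A vs Plan D: Plan D wins 27–18.
Plan A vs Plan E: Plan A wins 24–21.
Plan A vs Plan G: Plan G wins 38–7.
Plan D vs Plan E: Plan E wins 24–21.
Plan D vs Plan G: Plan G wins 34–11.
Plan E vs Plan G: Plan G wins 33–12.
Plan G beats each rival — Plan F (32–13), Plan A (38–7), Plan D (34–11), Plan E (33–12) — so Plan G is the Condorcet winner.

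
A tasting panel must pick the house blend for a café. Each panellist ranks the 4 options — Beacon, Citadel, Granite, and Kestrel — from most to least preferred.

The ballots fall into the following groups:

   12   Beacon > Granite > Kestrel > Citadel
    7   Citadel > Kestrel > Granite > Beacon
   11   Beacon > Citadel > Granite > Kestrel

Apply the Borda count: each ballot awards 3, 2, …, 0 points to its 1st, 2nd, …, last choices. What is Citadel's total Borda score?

Borda scores:
  Beacon: 12·3 + 7·0 + 11·3 = 69
  Citadel: 12·0 + 7·3 + 11·2 = 43
  Granite: 12·2 + 7·1 + 11·1 = 42
  Kestrel: 12·1 + 7·2 + 11·0 = 26

43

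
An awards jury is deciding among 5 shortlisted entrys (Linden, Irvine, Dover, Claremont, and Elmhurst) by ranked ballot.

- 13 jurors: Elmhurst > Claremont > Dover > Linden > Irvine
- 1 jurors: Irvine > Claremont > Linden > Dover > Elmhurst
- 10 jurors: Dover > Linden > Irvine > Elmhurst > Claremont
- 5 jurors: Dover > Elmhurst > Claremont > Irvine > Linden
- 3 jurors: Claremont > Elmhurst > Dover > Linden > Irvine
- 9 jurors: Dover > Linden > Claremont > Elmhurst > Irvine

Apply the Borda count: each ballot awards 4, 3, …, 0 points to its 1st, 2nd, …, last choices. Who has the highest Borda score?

Borda scores:
  Linden: 13·1 + 2 + 10·3 + 5·0 + 3·1 + 9·3 = 75
  Irvine: 13·0 + 4 + 10·2 + 5·1 + 3·0 + 9·0 = 29
  Dover: 13·2 + 1 + 10·4 + 5·4 + 3·2 + 9·4 = 129
  Claremont: 13·3 + 3 + 10·0 + 5·2 + 3·4 + 9·2 = 82
  Elmhurst: 13·4 + 0 + 10·1 + 5·3 + 3·3 + 9·1 = 95
Dover has the highest total.

Dover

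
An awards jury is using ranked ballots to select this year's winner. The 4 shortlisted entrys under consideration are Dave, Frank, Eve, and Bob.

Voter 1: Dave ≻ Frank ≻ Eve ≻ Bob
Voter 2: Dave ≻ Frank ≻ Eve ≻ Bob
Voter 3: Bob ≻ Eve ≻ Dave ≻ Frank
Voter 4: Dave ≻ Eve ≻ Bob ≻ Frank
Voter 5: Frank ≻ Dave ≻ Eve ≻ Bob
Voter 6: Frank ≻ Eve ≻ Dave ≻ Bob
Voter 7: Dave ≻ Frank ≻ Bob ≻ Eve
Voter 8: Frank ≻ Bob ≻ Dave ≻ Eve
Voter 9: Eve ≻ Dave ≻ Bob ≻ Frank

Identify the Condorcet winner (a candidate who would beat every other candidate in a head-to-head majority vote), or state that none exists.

Dave

Head-to-head results (9 voters total):
Dave vs Frank: Dave wins 6–3.
Dave vs Eve: Dave wins 6–3.
Dave vs Bob: Dave wins 7–2.
Frank vs Eve: Frank wins 6–3.
Frank vs Bob: Frank wins 6–3.
Eve vs Bob: Eve wins 6–3.
Dave beats each rival — Frank (6–3), Eve (6–3), Bob (7–2) — so Dave is the Condorcet winner.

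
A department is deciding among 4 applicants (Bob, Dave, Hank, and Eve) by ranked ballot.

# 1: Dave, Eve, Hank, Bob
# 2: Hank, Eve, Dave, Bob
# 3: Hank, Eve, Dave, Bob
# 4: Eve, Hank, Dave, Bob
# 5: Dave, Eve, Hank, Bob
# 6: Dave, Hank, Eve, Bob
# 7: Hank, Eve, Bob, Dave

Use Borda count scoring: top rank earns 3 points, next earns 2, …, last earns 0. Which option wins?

Borda scores:
  Bob: 0 + 0 + 0 + 0 + 0 + 0 + 1 = 1
  Dave: 3 + 1 + 1 + 1 + 3 + 3 + 0 = 12
  Hank: 1 + 3 + 3 + 2 + 1 + 2 + 3 = 15
  Eve: 2 + 2 + 2 + 3 + 2 + 1 + 2 = 14
Hank has the highest total.

Hank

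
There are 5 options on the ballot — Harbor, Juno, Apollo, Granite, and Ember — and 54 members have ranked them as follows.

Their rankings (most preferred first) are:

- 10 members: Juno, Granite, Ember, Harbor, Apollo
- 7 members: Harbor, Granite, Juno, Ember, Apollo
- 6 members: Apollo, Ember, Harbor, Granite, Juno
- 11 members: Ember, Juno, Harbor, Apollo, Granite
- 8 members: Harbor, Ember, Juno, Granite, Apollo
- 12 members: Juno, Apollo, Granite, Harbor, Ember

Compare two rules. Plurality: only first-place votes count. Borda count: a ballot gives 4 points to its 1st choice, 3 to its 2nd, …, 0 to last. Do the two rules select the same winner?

Plurality first-place counts: Harbor 15, Juno 22, Apollo 6, Granite 0, Ember 11 → Juno.
Borda totals: Harbor 116, Juno 151, Apollo 71, Granite 89, Ember 113 → Juno.
The two rules agree on Juno.

Yes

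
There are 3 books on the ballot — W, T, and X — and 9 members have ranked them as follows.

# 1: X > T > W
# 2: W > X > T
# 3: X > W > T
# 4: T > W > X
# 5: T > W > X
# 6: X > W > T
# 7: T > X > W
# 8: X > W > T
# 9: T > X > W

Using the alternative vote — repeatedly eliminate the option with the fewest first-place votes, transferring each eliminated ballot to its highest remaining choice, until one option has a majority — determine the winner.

Round 1: T 4, X 4, W 1. W has the fewest and is eliminated.
Round 2: X 5, T 4. X has a majority.

X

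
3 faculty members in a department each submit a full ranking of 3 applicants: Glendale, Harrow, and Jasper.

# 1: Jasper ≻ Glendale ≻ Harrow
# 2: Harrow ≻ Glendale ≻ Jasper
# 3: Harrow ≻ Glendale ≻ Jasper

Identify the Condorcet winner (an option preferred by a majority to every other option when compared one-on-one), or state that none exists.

Head-to-head results (3 voters total):
Glendale vs Harrow: Harrow wins 2–1.
Glendale vs Jasper: Glendale wins 2–1.
Harrow vs Jasper: Harrow wins 2–1.
Harrow beats each rival — Glendale (2–1), Jasper (2–1) — so Harrow is the Condorcet winner.

Harrow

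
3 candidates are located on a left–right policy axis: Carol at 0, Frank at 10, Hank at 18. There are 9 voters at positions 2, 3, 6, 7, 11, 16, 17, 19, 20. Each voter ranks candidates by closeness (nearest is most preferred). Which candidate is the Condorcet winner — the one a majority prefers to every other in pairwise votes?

Frank

With single-peaked preferences on a line, the Condorcet winner is the candidate closest to the median voter.
The median voter (position 11) is closest to Frank at 10.
Check: Frank vs Carol — voters closer to Frank: 7 of 9.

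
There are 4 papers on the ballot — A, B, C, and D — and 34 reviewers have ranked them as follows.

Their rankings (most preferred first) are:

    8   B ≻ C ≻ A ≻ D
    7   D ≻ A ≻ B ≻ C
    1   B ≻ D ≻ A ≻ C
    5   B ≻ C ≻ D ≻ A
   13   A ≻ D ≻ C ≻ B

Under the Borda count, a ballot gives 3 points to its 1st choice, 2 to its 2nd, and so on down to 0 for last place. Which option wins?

A

Borda scores:
  A: 8·1 + 7·2 + 1 + 5·0 + 13·3 = 62
  B: 8·3 + 7·1 + 3 + 5·3 + 13·0 = 49
  C: 8·2 + 7·0 + 0 + 5·2 + 13·1 = 39
  D: 8·0 + 7·3 + 2 + 5·1 + 13·2 = 54
A has the highest total.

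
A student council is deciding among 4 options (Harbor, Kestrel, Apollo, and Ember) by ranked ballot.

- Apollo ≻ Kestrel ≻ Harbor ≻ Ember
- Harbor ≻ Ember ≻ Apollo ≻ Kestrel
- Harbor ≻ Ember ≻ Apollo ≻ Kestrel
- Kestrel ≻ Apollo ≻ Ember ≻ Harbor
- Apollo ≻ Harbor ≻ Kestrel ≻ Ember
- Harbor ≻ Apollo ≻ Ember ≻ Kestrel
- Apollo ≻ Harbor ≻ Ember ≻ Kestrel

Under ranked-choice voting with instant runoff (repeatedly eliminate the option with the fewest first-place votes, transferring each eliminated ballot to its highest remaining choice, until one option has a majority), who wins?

Apollo

Round 1: Harbor 3, Apollo 3, Kestrel 1, Ember 0. Ember has the fewest and is eliminated.
Round 2: Harbor 3, Apollo 3, Kestrel 1. Kestrel has the fewest and is eliminated.
Round 3: Apollo 4, Harbor 3. Apollo has a majority.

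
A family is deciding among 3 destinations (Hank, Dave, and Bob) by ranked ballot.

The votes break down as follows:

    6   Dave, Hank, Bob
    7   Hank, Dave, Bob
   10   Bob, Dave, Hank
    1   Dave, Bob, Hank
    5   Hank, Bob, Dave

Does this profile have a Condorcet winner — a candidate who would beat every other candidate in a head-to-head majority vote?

No

Head-to-head results (29 voters total):
Hank vs Dave: Dave wins 17–12.
Hank vs Bob: Hank wins 18–11.
Dave vs Bob: Bob wins 15–14.
No candidate beats all others: Hank beats Bob beats Dave beats Hank, a majority cycle.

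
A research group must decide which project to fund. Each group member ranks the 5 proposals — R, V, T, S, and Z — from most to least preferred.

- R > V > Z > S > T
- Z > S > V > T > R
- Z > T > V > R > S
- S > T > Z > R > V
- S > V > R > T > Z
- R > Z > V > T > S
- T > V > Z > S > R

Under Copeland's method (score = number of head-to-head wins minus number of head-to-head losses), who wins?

Z

Pairwise results:
  R vs V: V wins 4–3.
  R vs T: T wins 4–3.
  R vs S: S wins 4–3.
  R vs Z: Z wins 4–3.
  V vs T: V wins 4–3.
  V vs S: V wins 4–3.
  V vs Z: Z wins 4–3.
  T vs S: S wins 4–3.
  T vs Z: Z wins 4–3.
  S vs Z: Z wins 5–2.
Copeland scores (wins − losses):
  R: 0 − 4 = -4
  V: 3 − 1 = 2
  T: 1 − 3 = -2
  S: 2 − 2 = 0
  Z: 4 − 0 = 4
Z has the best Copeland score.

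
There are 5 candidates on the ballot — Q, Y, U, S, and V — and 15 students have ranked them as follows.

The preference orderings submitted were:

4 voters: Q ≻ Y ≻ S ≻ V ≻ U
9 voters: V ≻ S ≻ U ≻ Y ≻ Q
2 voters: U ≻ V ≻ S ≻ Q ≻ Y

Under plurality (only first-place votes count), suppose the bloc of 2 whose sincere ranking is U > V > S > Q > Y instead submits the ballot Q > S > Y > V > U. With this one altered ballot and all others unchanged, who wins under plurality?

First-place totals with the altered ballot: Q 6, Y 0, U 0, S 0, V 9.
The winner is unchanged: still V.

V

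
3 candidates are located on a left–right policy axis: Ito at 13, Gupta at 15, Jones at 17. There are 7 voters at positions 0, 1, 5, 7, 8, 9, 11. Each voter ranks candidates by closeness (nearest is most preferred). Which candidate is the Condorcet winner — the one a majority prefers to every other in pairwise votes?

Ito

With single-peaked preferences on a line, the Condorcet winner is the candidate closest to the median voter.
The median voter (position 7) is closest to Ito at 13.
Check: Ito vs Jones — voters closer to Ito: 7 of 7.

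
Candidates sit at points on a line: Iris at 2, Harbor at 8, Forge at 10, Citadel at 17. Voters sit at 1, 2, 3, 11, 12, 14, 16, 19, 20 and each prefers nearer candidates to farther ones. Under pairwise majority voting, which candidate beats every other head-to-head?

With single-peaked preferences on a line, the Condorcet winner is the candidate closest to the median voter.
The median voter (position 12) is closest to Forge at 10.
Check: Forge vs Citadel — voters closer to Forge: 5 of 9.

Forge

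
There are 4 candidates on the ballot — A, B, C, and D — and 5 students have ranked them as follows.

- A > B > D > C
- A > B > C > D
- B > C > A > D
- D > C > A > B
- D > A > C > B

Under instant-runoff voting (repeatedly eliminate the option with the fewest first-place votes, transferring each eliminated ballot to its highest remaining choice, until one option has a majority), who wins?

A

Round 1: A 2, D 2, B 1, C 0. C has the fewest and is eliminated.
Round 2: A 2, D 2, B 1. B has the fewest and is eliminated.
Round 3: A 3, D 2. A has a majority.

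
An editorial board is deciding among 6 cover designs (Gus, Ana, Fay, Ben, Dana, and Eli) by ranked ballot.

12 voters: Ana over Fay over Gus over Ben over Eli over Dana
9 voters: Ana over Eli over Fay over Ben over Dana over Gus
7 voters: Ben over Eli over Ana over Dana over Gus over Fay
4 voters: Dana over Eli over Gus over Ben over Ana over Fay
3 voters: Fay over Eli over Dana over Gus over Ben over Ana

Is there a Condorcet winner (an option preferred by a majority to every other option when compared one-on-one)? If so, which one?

Ana

Head-to-head results (35 voters total):
Gus vs Ana: Ana wins 28–7.
Gus vs Fay: Fay wins 24–11.
Gus vs Ben: Gus wins 19–16.
Gus vs Dana: Dana wins 23–12.
Gus vs Eli: Eli wins 23–12.
Ana vs Fay: Ana wins 32–3.
Ana vs Ben: Ana wins 21–14.
Ana vs Dana: Ana wins 28–7.
Ana vs Eli: Ana wins 21–14.
Fay vs Ben: Fay wins 24–11.
Fay vs Dana: Fay wins 24–11.
Fay vs Eli: Eli wins 20–15.
Ben vs Dana: Ben wins 28–7.
Ben vs Eli: Ben wins 19–16.
Dana vs Eli: Eli wins 31–4.
Ana beats each rival — Gus (28–7), Fay (32–3), Ben (21–14), Dana (28–7), Eli (21–14) — so Ana is the Condorcet winner.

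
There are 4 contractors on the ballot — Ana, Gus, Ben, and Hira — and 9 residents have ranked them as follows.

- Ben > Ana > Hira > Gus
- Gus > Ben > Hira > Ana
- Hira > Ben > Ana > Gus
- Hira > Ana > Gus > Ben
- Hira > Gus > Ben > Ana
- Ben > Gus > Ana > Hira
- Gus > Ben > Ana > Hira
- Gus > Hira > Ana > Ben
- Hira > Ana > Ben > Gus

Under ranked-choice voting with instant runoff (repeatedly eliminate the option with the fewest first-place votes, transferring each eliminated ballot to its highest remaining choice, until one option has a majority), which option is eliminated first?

Round 1: Hira 4, Gus 3, Ben 2, Ana 0. Ana has the fewest and is eliminated.
Round 2: Hira 4, Gus 3, Ben 2. Ben has the fewest and is eliminated.
Round 3: Hira 5, Gus 4. Hira has a majority.

Ana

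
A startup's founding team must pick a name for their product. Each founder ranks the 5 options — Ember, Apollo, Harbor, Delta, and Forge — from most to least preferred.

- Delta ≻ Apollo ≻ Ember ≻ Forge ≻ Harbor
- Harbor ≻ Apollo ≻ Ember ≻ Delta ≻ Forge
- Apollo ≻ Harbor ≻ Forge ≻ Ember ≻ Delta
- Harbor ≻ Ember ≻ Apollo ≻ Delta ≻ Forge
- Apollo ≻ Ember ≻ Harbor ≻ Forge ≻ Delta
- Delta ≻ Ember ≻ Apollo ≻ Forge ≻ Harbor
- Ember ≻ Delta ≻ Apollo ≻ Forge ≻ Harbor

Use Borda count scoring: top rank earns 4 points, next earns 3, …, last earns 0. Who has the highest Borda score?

Borda scores:
  Ember: 2 + 2 + 1 + 3 + 3 + 3 + 4 = 18
  Apollo: 3 + 3 + 4 + 2 + 4 + 2 + 2 = 20
  Harbor: 0 + 4 + 3 + 4 + 2 + 0 + 0 = 13
  Delta: 4 + 1 + 0 + 1 + 0 + 4 + 3 = 13
  Forge: 1 + 0 + 2 + 0 + 1 + 1 + 1 = 6
Apollo has the highest total.

Apollo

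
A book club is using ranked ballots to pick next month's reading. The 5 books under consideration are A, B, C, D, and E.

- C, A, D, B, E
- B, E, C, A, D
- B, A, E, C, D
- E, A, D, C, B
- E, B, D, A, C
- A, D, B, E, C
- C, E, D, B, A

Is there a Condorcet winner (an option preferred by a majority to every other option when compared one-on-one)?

Head-to-head results (7 voters total):
A vs B: B wins 4–3.
A vs C: A wins 4–3.
A vs D: A wins 5–2.
A vs E: E wins 4–3.
B vs C: B wins 4–3.
B vs D: D wins 4–3.
B vs E: B wins 4–3.
C vs D: C wins 4–3.
C vs E: E wins 5–2.
D vs E: E wins 5–2.
No candidate beats all others: A beats D beats B beats A, a majority cycle.

No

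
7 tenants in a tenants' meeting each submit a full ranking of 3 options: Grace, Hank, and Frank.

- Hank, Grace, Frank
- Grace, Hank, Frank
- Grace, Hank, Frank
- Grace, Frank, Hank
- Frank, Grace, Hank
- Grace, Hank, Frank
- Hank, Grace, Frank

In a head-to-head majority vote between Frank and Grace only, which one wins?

Ballots ranking Frank above Grace: 1.
Ballots ranking Grace above Frank: 6.
Grace wins the head-to-head, 6–1.

Grace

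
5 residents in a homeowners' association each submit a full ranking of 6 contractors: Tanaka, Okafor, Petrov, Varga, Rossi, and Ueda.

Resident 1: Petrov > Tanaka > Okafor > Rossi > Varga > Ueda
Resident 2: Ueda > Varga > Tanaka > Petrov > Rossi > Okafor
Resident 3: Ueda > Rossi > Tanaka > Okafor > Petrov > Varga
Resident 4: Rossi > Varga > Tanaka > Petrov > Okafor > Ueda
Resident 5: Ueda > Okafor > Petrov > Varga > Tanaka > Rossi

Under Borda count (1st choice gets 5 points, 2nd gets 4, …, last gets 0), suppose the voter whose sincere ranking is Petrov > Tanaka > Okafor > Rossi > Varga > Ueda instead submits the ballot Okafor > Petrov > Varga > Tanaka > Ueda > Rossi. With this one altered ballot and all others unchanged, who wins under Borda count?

Ueda

Borda totals with the altered ballot: Tanaka 12, Okafor 12, Petrov 12, Varga 13, Rossi 10, Ueda 16.
The winner is unchanged: still Ueda.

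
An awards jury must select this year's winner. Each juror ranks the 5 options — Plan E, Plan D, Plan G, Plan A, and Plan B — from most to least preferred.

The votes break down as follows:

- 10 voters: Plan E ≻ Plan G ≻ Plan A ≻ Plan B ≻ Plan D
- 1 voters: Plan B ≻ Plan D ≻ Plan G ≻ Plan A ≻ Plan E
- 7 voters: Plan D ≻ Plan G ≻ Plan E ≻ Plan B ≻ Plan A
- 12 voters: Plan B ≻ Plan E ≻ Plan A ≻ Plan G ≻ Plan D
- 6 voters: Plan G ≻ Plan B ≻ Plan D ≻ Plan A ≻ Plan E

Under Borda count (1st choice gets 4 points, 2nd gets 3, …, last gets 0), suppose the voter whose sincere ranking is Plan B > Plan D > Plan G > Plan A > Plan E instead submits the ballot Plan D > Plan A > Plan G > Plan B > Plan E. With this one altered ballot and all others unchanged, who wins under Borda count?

Borda totals with the altered ballot: Plan E 90, Plan D 44, Plan G 89, Plan A 53, Plan B 84.
The winner is unchanged: still Plan E.

Plan E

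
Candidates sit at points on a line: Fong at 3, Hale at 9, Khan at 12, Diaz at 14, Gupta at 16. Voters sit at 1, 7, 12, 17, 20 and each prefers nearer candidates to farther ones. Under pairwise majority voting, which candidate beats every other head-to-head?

Khan

With single-peaked preferences on a line, the Condorcet winner is the candidate closest to the median voter.
The median voter (position 12) is closest to Khan at 12.
Check: Khan vs Gupta — voters closer to Khan: 3 of 5.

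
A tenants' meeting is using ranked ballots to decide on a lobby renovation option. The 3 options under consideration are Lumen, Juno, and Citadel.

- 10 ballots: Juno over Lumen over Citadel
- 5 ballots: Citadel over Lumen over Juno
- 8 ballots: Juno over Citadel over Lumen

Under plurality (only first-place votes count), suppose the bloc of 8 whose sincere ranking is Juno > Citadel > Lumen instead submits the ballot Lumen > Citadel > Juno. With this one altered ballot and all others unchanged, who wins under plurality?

First-place totals with the altered ballot: Lumen 8, Juno 10, Citadel 5.
The winner is unchanged: still Juno.

Juno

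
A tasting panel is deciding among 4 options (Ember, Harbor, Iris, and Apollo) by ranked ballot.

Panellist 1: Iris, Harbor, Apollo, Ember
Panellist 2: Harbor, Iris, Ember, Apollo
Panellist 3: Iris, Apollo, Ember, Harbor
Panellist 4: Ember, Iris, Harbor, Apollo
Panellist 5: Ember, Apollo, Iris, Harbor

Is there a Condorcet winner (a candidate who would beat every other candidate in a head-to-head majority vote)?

Yes

Head-to-head results (5 voters total):
Ember vs Harbor: Ember wins 3–2.
Ember vs Iris: Iris wins 3–2.
Ember vs Apollo: Ember wins 3–2.
Harbor vs Iris: Iris wins 4–1.
Harbor vs Apollo: Harbor wins 3–2.
Iris vs Apollo: Iris wins 4–1.
Iris beats each rival — Ember (3–2), Harbor (4–1), Apollo (4–1) — so Iris is the Condorcet winner.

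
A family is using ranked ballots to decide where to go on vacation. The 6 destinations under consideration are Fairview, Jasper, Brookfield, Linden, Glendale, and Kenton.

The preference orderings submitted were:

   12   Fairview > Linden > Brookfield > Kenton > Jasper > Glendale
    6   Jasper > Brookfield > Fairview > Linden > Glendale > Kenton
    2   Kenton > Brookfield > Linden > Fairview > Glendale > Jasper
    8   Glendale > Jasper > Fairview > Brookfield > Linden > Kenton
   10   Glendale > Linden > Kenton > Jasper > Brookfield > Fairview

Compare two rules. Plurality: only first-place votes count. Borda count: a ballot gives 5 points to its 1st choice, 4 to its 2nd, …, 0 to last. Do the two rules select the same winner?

Plurality first-place counts: Fairview 12, Jasper 6, Brookfield 0, Linden 0, Glendale 18, Kenton 2 → Glendale.
Borda totals: Fairview 106, Jasper 94, Brookfield 94, Linden 114, Glendale 98, Kenton 64 → Linden.
The two rules disagree: plurality picks Glendale, Borda picks Linden.

No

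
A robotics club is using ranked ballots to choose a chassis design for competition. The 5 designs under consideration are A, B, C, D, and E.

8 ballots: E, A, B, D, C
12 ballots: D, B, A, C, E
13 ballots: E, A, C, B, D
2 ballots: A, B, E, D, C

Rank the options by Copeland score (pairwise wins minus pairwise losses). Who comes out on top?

Pairwise results:
  A vs B: A wins 23–12.
  A vs C: A wins 35–0.
  A vs D: A wins 23–12.
  A vs E: E wins 21–14.
  B vs C: B wins 22–13.
  B vs D: B wins 23–12.
  B vs E: E wins 21–14.
  C vs D: D wins 22–13.
  C vs E: E wins 23–12.
  D vs E: E wins 23–12.
Copeland scores (wins − losses):
  A: 3 − 1 = 2
  B: 2 − 2 = 0
  C: 0 − 4 = -4
  D: 1 − 3 = -2
  E: 4 − 0 = 4
E has the best Copeland score.

E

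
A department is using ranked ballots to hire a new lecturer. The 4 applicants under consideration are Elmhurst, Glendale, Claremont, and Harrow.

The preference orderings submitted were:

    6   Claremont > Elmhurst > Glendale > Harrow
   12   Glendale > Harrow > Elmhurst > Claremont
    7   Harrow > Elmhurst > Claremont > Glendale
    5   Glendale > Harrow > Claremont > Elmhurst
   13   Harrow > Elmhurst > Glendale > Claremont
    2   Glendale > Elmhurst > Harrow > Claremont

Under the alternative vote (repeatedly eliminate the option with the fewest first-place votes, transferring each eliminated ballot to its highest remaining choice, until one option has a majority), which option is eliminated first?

Elmhurst

Round 1: Harrow 20, Glendale 19, Claremont 6, Elmhurst 0. Elmhurst has the fewest and is eliminated.
Round 2: Harrow 20, Glendale 19, Claremont 6. Claremont has the fewest and is eliminated.
Round 3: Glendale 25, Harrow 20. Glendale has a majority.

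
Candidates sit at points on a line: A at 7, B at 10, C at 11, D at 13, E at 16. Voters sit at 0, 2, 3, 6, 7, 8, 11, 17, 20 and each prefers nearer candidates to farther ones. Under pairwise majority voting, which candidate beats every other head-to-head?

A

With single-peaked preferences on a line, the Condorcet winner is the candidate closest to the median voter.
The median voter (position 7) is closest to A at 7.
Check: A vs B — voters closer to A: 6 of 9.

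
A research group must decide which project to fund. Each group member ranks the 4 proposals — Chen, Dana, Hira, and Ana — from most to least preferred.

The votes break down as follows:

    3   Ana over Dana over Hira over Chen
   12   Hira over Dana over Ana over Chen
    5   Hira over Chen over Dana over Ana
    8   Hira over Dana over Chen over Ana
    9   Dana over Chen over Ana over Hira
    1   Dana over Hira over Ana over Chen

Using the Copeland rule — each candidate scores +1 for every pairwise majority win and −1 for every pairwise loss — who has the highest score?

Hira

Pairwise results:
  Chen vs Dana: Dana wins 33–5.
  Chen vs Hira: Hira wins 29–9.
  Chen vs Ana: Chen wins 22–16.
  Dana vs Hira: Hira wins 25–13.
  Dana vs Ana: Dana wins 35–3.
  Hira vs Ana: Hira wins 26–12.
Copeland scores (wins − losses):
  Chen: 1 − 2 = -1
  Dana: 2 − 1 = 1
  Hira: 3 − 0 = 3
  Ana: 0 − 3 = -3
Hira has the best Copeland score.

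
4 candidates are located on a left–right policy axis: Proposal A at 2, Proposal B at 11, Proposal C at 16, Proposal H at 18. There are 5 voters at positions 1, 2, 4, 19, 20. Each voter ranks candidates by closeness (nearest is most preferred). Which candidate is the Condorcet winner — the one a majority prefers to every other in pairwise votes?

With single-peaked preferences on a line, the Condorcet winner is the candidate closest to the median voter.
The median voter (position 4) is closest to Proposal A at 2.
Check: Proposal A vs Proposal H — voters closer to Proposal A: 3 of 5.

Proposal A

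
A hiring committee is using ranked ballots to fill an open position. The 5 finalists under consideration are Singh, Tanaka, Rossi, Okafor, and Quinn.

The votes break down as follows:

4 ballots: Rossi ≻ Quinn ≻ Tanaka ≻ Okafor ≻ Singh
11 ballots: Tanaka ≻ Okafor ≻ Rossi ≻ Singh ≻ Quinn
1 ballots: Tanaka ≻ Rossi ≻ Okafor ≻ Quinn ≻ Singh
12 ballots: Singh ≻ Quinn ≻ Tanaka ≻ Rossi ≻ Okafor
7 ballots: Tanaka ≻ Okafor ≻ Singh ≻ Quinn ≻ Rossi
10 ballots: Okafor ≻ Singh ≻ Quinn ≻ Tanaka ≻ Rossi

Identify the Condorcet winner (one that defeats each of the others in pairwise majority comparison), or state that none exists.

No Condorcet winner

Head-to-head results (45 voters total):
Singh vs Tanaka: Tanaka wins 23–22.
Singh vs Rossi: Singh wins 29–16.
Singh vs Okafor: Okafor wins 33–12.
Singh vs Quinn: Singh wins 40–5.
Tanaka vs Rossi: Tanaka wins 41–4.
Tanaka vs Okafor: Tanaka wins 35–10.
Tanaka vs Quinn: Quinn wins 26–19.
Rossi vs Okafor: Okafor wins 28–17.
Rossi vs Quinn: Quinn wins 29–16.
Okafor vs Quinn: Okafor wins 29–16.
No candidate beats all others: Singh beats Quinn beats Tanaka beats Singh, a majority cycle.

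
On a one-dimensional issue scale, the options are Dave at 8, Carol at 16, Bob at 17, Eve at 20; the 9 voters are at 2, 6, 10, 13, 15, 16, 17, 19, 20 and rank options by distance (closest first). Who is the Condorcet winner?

Carol

With single-peaked preferences on a line, the Condorcet winner is the candidate closest to the median voter.
The median voter (position 15) is closest to Carol at 16.
Check: Carol vs Bob — voters closer to Carol: 6 of 9.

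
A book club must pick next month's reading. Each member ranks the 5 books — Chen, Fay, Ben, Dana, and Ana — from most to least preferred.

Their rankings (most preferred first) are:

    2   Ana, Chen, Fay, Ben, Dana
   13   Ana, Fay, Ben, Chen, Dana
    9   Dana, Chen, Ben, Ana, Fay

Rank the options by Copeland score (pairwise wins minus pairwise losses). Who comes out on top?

Pairwise results:
  Chen vs Fay: Fay wins 13–11.
  Chen vs Ben: Ben wins 13–11.
  Chen vs Dana: Chen wins 15–9.
  Chen vs Ana: Ana wins 15–9.
  Fay vs Ben: Fay wins 15–9.
  Fay vs Dana: Fay wins 15–9.
  Fay vs Ana: Ana wins 24–0.
  Ben vs Dana: Ben wins 15–9.
  Ben vs Ana: Ana wins 15–9.
  Dana vs Ana: Ana wins 15–9.
Copeland scores (wins − losses):
  Chen: 1 − 3 = -2
  Fay: 3 − 1 = 2
  Ben: 2 − 2 = 0
  Dana: 0 − 4 = -4
  Ana: 4 − 0 = 4
Ana has the best Copeland score.

Ana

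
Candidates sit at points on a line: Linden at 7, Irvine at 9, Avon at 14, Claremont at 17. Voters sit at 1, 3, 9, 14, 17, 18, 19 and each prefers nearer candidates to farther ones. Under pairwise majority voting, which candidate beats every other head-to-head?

With single-peaked preferences on a line, the Condorcet winner is the candidate closest to the median voter.
The median voter (position 14) is closest to Avon at 14.
Check: Avon vs Linden — voters closer to Avon: 4 of 7.

Avon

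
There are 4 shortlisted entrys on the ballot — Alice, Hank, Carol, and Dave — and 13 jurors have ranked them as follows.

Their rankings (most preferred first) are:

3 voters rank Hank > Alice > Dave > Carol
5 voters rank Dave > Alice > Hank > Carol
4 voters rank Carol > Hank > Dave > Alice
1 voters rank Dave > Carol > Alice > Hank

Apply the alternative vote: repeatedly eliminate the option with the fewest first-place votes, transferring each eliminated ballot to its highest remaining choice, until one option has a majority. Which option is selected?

Dave

Round 1: Dave 6, Carol 4, Hank 3, Alice 0. Alice has the fewest and is eliminated.
Round 2: Dave 6, Carol 4, Hank 3. Hank has the fewest and is eliminated.
Round 3: Dave 9, Carol 4. Dave has a majority.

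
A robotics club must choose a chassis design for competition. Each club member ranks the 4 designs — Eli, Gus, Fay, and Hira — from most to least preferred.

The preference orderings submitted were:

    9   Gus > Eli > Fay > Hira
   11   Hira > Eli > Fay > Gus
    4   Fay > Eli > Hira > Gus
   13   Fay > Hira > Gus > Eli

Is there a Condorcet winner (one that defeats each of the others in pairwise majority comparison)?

No

Head-to-head results (37 voters total):
Eli vs Gus: Gus wins 22–15.
Eli vs Fay: Eli wins 20–17.
Eli vs Hira: Hira wins 24–13.
Gus vs Fay: Fay wins 28–9.
Gus vs Hira: Hira wins 28–9.
Fay vs Hira: Fay wins 26–11.
No candidate beats all others: Eli beats Fay beats Gus beats Eli, a majority cycle.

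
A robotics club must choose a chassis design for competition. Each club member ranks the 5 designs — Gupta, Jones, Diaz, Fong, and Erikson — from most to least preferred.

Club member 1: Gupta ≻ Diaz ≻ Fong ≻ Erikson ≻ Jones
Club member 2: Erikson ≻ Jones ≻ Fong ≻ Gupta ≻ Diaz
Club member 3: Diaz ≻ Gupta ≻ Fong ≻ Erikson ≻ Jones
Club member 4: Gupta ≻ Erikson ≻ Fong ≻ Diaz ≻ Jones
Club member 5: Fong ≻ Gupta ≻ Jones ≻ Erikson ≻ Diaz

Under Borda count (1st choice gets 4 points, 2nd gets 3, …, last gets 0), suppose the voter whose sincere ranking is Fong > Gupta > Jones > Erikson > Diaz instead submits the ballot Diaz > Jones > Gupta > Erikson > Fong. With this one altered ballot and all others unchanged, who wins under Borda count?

Gupta

Borda totals with the altered ballot: Gupta 14, Jones 6, Diaz 12, Fong 8, Erikson 10.
The winner is unchanged: still Gupta.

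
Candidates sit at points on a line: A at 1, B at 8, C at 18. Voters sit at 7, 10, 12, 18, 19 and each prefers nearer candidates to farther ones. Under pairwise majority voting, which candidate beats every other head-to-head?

With single-peaked preferences on a line, the Condorcet winner is the candidate closest to the median voter.
The median voter (position 12) is closest to B at 8.
Check: B vs C — voters closer to B: 3 of 5.

B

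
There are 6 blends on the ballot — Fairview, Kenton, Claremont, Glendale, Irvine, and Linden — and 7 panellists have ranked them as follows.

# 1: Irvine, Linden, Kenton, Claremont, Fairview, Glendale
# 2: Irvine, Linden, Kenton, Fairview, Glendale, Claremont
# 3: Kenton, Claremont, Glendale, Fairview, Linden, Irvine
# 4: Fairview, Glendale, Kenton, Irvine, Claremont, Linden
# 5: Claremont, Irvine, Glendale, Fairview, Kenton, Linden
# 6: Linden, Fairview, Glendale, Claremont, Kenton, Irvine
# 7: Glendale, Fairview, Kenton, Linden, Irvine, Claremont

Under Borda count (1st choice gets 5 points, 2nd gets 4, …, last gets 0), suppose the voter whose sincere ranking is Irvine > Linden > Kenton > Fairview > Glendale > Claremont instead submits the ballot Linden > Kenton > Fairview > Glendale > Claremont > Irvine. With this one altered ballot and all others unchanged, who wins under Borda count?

Fairview

Borda totals with the altered ballot: Fairview 21, Kenton 20, Claremont 15, Glendale 20, Irvine 12, Linden 17.
The winner is unchanged: still Fairview.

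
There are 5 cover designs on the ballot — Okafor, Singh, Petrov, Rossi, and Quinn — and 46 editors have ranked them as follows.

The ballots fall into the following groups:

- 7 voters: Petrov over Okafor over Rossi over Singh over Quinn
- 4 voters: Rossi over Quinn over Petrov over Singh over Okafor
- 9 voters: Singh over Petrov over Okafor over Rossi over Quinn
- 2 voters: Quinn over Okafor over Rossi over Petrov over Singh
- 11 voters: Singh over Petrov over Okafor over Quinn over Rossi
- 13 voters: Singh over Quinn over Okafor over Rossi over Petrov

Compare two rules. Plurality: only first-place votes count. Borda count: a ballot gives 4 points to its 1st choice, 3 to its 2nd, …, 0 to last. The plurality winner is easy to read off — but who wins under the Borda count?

Singh

Plurality first-place counts: Okafor 0, Singh 33, Petrov 7, Rossi 4, Quinn 2 → Singh.
Borda totals: Okafor 93, Singh 143, Petrov 98, Rossi 56, Quinn 70 → Singh.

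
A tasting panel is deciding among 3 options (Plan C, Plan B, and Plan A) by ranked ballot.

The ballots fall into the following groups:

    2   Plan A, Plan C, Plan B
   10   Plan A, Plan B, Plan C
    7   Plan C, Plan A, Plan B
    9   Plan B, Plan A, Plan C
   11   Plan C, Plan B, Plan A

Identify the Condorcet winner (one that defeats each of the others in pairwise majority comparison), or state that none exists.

Head-to-head results (39 voters total):
Plan C vs Plan B: Plan C wins 20–19.
Plan C vs Plan A: Plan A wins 21–18.
Plan B vs Plan A: Plan B wins 20–19.
No candidate beats all others: Plan C beats Plan B beats Plan A beats Plan C, a majority cycle.

No Condorcet winner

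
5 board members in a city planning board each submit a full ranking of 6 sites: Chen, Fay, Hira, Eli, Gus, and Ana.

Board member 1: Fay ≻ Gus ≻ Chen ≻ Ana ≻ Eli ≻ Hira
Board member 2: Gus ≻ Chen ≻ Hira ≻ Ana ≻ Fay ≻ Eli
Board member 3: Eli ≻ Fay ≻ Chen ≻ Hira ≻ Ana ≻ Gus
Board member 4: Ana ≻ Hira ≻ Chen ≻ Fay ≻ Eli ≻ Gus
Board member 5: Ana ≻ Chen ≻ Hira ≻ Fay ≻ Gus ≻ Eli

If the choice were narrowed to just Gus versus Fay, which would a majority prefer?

Fay

Ballots ranking Gus above Fay: 1.
Ballots ranking Fay above Gus: 4.
Fay wins the head-to-head, 4–1.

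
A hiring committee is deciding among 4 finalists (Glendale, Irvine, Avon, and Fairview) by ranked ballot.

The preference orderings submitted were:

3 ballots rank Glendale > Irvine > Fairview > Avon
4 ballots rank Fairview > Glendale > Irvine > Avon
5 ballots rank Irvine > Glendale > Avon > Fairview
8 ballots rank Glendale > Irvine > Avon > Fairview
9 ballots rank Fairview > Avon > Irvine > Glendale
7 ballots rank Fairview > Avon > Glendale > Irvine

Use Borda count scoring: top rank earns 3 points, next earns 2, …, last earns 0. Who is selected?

Fairview

Borda scores:
  Glendale: 3·3 + 4·2 + 5·2 + 8·3 + 9·0 + 7·1 = 58
  Irvine: 3·2 + 4·1 + 5·3 + 8·2 + 9·1 + 7·0 = 50
  Avon: 3·0 + 4·0 + 5·1 + 8·1 + 9·2 + 7·2 = 45
  Fairview: 3·1 + 4·3 + 5·0 + 8·0 + 9·3 + 7·3 = 63
Fairview has the highest total.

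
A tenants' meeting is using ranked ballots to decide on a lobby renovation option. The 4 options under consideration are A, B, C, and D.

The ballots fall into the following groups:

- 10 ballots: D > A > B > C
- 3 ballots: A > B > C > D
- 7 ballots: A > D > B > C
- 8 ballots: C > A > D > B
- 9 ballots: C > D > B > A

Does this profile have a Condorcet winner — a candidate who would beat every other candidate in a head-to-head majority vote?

No

Head-to-head results (37 voters total):
A vs B: A wins 28–9.
A vs C: A wins 20–17.
A vs D: D wins 19–18.
B vs C: B wins 20–17.
B vs D: D wins 34–3.
C vs D: C wins 20–17.
No candidate beats all others: A beats C beats D beats A, a majority cycle.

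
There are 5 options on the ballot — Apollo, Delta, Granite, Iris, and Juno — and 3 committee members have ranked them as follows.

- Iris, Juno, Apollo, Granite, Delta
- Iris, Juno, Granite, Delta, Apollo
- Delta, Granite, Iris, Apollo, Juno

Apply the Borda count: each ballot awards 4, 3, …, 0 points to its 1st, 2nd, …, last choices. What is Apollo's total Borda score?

3

Borda scores:
  Apollo: 2 + 0 + 1 = 3
  Delta: 0 + 1 + 4 = 5
  Granite: 1 + 2 + 3 = 6
  Iris: 4 + 4 + 2 = 10
  Juno: 3 + 3 + 0 = 6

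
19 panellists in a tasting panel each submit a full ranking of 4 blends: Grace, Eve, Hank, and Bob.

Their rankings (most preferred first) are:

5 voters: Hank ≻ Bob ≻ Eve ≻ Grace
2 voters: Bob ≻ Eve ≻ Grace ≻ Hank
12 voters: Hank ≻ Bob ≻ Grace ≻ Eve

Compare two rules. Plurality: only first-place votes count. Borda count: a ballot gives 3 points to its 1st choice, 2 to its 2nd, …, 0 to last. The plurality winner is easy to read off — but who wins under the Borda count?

Plurality first-place counts: Grace 0, Eve 0, Hank 17, Bob 2 → Hank.
Borda totals: Grace 14, Eve 9, Hank 51, Bob 40 → Hank.

Hank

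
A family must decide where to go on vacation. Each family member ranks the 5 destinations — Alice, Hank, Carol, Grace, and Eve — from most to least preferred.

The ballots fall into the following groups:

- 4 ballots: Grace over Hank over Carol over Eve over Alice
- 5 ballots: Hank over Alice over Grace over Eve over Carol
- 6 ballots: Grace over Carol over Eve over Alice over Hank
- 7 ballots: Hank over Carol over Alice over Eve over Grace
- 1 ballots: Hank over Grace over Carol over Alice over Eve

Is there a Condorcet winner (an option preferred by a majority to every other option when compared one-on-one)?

Head-to-head results (23 voters total):
Alice vs Hank: Hank wins 17–6.
Alice vs Carol: Carol wins 18–5.
Alice vs Grace: Alice wins 12–11.
Alice vs Eve: Alice wins 13–10.
Hank vs Carol: Hank wins 17–6.
Hank vs Grace: Hank wins 13–10.
Hank vs Eve: Hank wins 17–6.
Carol vs Grace: Grace wins 16–7.
Carol vs Eve: Carol wins 18–5.
Grace vs Eve: Grace wins 16–7.
Hank beats each rival — Alice (17–6), Carol (17–6), Grace (13–10), Eve (17–6) — so Hank is the Condorcet winner.

Yes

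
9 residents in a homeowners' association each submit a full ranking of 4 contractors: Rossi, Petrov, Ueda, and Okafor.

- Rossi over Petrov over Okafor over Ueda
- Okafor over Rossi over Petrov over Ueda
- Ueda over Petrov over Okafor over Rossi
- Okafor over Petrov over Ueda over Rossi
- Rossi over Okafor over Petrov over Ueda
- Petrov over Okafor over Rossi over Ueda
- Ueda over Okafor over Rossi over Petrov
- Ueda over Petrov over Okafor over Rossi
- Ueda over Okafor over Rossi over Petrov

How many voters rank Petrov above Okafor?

4

Ballots ranking Petrov above Okafor: 4.
Ballots ranking Okafor above Petrov: 5.
So 4 of 9 voters prefer Petrov to Okafor.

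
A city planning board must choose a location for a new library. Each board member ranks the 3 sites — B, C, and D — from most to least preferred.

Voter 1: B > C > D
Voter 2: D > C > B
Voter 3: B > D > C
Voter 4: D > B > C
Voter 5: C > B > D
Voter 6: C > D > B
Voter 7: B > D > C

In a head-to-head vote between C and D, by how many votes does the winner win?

1

Ballots ranking C above D: 3.
Ballots ranking D above C: 4.
D wins 4–3, a margin of 1.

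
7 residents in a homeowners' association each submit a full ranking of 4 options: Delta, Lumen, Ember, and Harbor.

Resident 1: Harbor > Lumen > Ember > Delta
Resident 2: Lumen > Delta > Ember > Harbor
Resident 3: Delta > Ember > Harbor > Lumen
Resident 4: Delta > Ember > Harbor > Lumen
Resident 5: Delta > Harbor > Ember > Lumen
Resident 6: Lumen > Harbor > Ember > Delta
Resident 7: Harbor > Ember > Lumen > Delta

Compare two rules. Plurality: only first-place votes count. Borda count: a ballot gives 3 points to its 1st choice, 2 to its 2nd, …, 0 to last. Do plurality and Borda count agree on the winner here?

No

Plurality first-place counts: Delta 3, Lumen 2, Ember 0, Harbor 2 → Delta.
Borda totals: Delta 11, Lumen 9, Ember 10, Harbor 12 → Harbor.
The two rules disagree: plurality picks Delta, Borda picks Harbor.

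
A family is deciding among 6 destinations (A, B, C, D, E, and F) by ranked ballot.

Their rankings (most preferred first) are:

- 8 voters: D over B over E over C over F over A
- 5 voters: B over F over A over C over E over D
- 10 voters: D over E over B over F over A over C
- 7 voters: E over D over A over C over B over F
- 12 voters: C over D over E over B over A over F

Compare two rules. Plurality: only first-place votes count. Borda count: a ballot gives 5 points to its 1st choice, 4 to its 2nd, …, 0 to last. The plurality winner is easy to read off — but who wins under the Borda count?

Plurality first-place counts: A 0, B 5, C 12, D 18, E 7, F 0 → D.
Borda totals: A 58, B 118, C 100, D 166, E 140, F 48 → D.

D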